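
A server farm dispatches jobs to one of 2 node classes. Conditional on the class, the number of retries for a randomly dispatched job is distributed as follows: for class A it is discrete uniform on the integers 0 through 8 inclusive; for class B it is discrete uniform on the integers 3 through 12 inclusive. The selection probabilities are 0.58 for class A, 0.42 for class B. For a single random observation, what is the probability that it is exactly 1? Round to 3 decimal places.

Conditional on each class, P(X = 1): A: 0.111111; B: 0.
By total probability, P(X = 1) = 0.58·0.111111 + 0.42·0 = 0.0644444.

0.064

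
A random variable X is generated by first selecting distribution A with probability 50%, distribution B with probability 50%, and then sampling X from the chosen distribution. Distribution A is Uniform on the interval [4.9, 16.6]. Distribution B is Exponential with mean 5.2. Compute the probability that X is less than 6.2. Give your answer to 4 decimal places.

Conditional on each component, P(X < 6.2): A: 0.111111; B: 0.69648.
By total probability, P(X < 6.2) = 0.5·0.111111 + 0.5·0.69648 = 0.403796.

0.4038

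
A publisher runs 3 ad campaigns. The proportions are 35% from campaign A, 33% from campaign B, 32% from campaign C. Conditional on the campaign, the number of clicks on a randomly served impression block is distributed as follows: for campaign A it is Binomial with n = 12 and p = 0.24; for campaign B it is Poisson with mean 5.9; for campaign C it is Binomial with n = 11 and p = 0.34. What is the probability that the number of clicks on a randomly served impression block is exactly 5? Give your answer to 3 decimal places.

0.142

Conditional on each campaign, P(X = 5): A: 0.0923584; B: 0.163208; C: 0.1735.
By total probability, P(X = 5) = 0.35·0.0923584 + 0.33·0.163208 + 0.32·0.1735 = 0.141704.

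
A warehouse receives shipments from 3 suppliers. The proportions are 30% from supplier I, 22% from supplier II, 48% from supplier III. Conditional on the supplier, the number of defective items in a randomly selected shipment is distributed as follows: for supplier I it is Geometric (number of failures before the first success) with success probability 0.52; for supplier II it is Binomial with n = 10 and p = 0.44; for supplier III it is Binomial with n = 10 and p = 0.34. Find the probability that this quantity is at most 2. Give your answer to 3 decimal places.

0.427

Conditional on each supplier, P(X ≤ 2): I: 0.889408; II: 0.111124; III: 0.28377.
By total probability, P(X ≤ 2) = 0.3·0.889408 + 0.22·0.111124 + 0.48·0.28377 = 0.427479.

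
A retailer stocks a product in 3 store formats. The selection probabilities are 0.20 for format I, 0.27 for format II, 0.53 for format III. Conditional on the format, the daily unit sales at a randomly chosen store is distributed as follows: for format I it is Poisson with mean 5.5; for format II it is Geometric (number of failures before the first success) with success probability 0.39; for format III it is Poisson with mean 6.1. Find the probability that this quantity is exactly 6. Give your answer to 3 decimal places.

Conditional on each format, P(X = 6): I: 0.157117; II: 0.0200929; III: 0.160491.
By total probability, P(X = 6) = 0.2·0.157117 + 0.27·0.0200929 + 0.53·0.160491 = 0.121909.

0.122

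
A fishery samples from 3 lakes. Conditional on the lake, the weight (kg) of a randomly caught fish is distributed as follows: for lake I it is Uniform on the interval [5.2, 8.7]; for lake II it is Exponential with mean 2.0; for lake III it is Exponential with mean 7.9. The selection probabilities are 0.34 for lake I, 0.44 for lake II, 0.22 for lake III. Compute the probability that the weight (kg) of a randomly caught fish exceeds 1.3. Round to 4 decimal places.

0.7563

Conditional on each lake, P(X > 1.3): I: 1; II: 0.522046; III: 0.848269.
By total probability, P(X > 1.3) = 0.34·1 + 0.44·0.522046 + 0.22·0.848269 = 0.756319.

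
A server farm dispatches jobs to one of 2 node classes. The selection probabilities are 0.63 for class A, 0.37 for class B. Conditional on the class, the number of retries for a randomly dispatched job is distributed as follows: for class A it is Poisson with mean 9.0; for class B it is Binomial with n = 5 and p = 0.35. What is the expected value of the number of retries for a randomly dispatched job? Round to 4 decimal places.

6.3175

Component means — A: 9; B: 1.75.
E[X] = 0.63·9 + 0.37·1.75 = 6.3175.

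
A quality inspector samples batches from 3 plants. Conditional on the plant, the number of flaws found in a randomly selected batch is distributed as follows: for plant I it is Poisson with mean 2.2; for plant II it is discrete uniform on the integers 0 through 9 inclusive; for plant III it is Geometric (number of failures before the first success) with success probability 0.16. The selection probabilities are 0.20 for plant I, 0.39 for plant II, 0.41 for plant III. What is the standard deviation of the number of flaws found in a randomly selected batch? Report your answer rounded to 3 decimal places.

Per component, I: μ=2.2, E[X²]=7.04; II: μ=4.5, E[X²]=28.5; III: μ=5.25, E[X²]=60.375.
E[X] = 0.2·2.2 + 0.39·4.5 + 0.41·5.25 = 4.3475.
E[X²] = 0.2·7.04 + 0.39·28.5 + 0.41·60.375 = 37.2767.
Var(X) = E[X²] − (E[X])² = 37.2767 − 18.9008 = 18.376.
SD(X) = √18.376 = 4.28672.

4.287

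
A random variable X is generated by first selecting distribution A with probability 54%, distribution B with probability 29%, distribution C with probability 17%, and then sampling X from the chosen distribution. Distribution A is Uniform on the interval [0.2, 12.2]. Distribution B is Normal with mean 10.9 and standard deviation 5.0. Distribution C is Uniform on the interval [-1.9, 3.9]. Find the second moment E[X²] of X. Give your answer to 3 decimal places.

For each component E[X²] = Var + (mean)², giving A: 50.44; B: 143.81; C: 3.80333.
Overall E[X²] = 0.54·50.44 + 0.29·143.81 + 0.17·3.80333 = 69.5891.

69.589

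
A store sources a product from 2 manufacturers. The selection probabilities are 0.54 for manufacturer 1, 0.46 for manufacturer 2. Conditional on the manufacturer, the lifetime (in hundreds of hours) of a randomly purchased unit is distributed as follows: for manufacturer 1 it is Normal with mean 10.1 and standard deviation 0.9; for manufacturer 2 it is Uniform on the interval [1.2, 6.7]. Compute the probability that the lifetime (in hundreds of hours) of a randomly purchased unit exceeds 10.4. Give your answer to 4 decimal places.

Conditional on each manufacturer, P(X > 10.4): 1: 0.369441; 2: 0.
By total probability, P(X > 10.4) = 0.54·0.369441 + 0.46·0 = 0.199498.

0.1995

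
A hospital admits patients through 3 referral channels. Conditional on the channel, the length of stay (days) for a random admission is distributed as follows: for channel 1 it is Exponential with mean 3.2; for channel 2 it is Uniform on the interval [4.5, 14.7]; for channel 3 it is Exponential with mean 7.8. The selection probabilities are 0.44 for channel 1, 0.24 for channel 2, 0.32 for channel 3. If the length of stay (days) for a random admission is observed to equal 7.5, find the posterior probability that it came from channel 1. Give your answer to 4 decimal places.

Likelihoods f(7.5 | ·): 1: 0.0299897; 2: 0.0980392; 3: 0.0490134.
Posterior ∝ prior × likelihood. Numerator for 1: 0.44·0.0299897 = 0.0131955.
Normalizing constant: 0.44·0.0299897 + 0.24·0.0980392 + 0.32·0.0490134 = 0.0524092.
P(1 | observation) = 0.0131955 / 0.0524092 = 0.251778.

0.2518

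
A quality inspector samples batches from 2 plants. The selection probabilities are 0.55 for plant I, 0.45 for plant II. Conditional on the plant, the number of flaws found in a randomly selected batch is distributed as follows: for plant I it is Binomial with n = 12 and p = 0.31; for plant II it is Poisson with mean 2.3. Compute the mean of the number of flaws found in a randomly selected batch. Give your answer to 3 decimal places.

Component means — I: 3.72; II: 2.3.
E[X] = 0.55·3.72 + 0.45·2.3 = 3.081.

3.081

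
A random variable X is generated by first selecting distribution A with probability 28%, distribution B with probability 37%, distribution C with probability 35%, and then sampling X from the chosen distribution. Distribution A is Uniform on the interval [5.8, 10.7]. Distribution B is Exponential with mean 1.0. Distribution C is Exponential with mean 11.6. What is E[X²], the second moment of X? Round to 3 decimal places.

114.550

For each component E[X²] = Var + (mean)², giving A: 70.0633; B: 2; C: 269.12.
Overall E[X²] = 0.28·70.0633 + 0.37·2 + 0.35·269.12 = 114.55.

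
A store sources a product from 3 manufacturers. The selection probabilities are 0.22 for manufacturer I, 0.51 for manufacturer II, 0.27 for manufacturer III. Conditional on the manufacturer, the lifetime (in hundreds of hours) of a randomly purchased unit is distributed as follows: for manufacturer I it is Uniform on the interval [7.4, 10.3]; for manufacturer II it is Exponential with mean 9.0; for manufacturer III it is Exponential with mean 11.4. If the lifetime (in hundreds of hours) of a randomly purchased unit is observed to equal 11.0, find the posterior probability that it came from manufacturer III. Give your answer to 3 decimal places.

0.351

Likelihoods f(11.0 | ·): I: 0; II: 0.0327305; III: 0.0334225.
Posterior ∝ prior × likelihood. Numerator for III: 0.27·0.0334225 = 0.00902408.
Normalizing constant: 0.22·0 + 0.51·0.0327305 + 0.27·0.0334225 = 0.0257167.
P(III | observation) = 0.00902408 / 0.0257167 = 0.350904.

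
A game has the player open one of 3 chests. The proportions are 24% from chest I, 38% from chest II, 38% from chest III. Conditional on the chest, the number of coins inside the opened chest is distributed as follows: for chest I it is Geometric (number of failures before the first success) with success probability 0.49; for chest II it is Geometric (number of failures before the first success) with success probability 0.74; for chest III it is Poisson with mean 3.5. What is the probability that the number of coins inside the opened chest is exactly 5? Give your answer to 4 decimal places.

0.0546

Conditional on each chest, P(X = 5): I: 0.0169062; II: 0.000879222; III: 0.132169.
By total probability, P(X = 5) = 0.24·0.0169062 + 0.38·0.000879222 + 0.38·0.132169 = 0.0546157.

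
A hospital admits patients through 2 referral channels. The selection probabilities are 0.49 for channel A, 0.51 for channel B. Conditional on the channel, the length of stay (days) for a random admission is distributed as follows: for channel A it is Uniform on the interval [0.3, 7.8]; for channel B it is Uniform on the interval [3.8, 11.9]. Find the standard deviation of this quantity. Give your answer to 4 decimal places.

Per component, A: μ=4.05, E[X²]=21.09; B: μ=7.85, E[X²]=67.09.
E[X] = 0.49·4.05 + 0.51·7.85 = 5.988.
E[X²] = 0.49·21.09 + 0.51·67.09 = 44.55.
Var(X) = E[X²] − (E[X])² = 44.55 − 35.8561 = 8.69386.
SD(X) = √8.69386 = 2.94853.

2.9485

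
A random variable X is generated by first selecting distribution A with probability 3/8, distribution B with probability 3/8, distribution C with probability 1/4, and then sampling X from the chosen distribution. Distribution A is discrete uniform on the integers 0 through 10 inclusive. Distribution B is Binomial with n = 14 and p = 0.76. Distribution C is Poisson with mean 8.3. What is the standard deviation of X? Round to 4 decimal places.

Per component, A: μ=5, E[X²]=35; B: μ=10.64, E[X²]=115.763; C: μ=8.3, E[X²]=77.19.
E[X] = 0.375·5 + 0.375·10.64 + 0.25·8.3 = 7.94.
E[X²] = 0.375·35 + 0.375·115.763 + 0.25·77.19 = 75.8337.
Var(X) = E[X²] − (E[X])² = 75.8337 − 63.0436 = 12.7901.
SD(X) = √12.7901 = 3.57632.

3.5763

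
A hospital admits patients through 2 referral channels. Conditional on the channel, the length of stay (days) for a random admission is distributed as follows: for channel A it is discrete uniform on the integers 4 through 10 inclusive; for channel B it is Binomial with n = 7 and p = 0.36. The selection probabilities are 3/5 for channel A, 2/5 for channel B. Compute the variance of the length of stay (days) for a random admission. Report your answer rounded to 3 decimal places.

Per component, A: μ=7, E[X²]=53; B: μ=2.52, E[X²]=7.9632.
E[X] = 0.6·7 + 0.4·2.52 = 5.208.
E[X²] = 0.6·53 + 0.4·7.9632 = 34.9853.
Var(X) = E[X²] − (E[X])² = 34.9853 − 27.1233 = 7.86202.

7.862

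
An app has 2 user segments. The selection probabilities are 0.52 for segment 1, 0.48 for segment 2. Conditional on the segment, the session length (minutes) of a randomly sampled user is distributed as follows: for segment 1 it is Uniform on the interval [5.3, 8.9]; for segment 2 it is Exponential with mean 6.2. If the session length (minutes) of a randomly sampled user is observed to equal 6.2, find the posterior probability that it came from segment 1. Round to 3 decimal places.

0.835

Likelihoods f(6.2 | ·): 1: 0.277778; 2: 0.0593354.
Posterior ∝ prior × likelihood. Numerator for 1: 0.52·0.277778 = 0.144444.
Normalizing constant: 0.52·0.277778 + 0.48·0.0593354 = 0.172925.
P(1 | observation) = 0.144444 / 0.172925 = 0.835299.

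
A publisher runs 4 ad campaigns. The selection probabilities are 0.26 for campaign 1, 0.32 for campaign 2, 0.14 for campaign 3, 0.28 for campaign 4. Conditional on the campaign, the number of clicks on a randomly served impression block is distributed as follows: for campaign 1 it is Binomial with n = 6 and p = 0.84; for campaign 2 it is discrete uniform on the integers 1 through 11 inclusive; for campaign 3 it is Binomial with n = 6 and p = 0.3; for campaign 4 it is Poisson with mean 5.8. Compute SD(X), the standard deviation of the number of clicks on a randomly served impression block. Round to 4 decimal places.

Per component, 1: μ=5.04, E[X²]=26.208; 2: μ=6, E[X²]=46; 3: μ=1.8, E[X²]=4.5; 4: μ=5.8, E[X²]=39.44.
E[X] = 0.26·5.04 + 0.32·6 + 0.14·1.8 + 0.28·5.8 = 5.1064.
E[X²] = 0.26·26.208 + 0.32·46 + 0.14·4.5 + 0.28·39.44 = 33.2073.
Var(X) = E[X²] − (E[X])² = 33.2073 − 26.0753 = 7.13196.
SD(X) = √7.13196 = 2.67057.

2.6706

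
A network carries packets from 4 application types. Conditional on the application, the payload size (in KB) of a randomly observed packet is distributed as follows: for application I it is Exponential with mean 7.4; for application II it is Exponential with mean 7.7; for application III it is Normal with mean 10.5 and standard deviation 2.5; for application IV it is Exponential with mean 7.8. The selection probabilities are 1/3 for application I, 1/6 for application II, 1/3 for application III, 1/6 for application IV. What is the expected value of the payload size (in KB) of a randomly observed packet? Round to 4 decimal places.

8.5500

Component means — I: 7.4; II: 7.7; III: 10.5; IV: 7.8.
E[X] = 0.333333·7.4 + 0.166667·7.7 + 0.333333·10.5 + 0.166667·7.8 = 8.55.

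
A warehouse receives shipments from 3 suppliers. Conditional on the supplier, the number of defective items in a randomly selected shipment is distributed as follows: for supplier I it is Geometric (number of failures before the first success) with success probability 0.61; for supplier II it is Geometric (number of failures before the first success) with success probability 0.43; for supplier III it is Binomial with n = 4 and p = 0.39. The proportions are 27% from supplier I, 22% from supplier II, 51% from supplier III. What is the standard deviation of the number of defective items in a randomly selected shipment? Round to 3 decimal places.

1.264

Per component, I: μ=0.639344, E[X²]=1.45687; II: μ=1.32558, E[X²]=4.83991; III: μ=1.56, E[X²]=3.3852.
E[X] = 0.27·0.639344 + 0.22·1.32558 + 0.51·1.56 = 1.25985.
E[X²] = 0.27·1.45687 + 0.22·4.83991 + 0.51·3.3852 = 3.18459.
Var(X) = E[X²] − (E[X])² = 3.18459 − 1.58722 = 1.59736.
SD(X) = √1.59736 = 1.26387.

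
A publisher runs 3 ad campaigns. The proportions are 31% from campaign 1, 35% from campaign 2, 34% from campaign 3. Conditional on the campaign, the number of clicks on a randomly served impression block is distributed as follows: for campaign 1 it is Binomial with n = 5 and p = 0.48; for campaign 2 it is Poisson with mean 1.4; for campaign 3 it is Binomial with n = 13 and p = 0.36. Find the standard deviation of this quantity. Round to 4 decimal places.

1.9575

Per component, 1: μ=2.4, E[X²]=7.008; 2: μ=1.4, E[X²]=3.36; 3: μ=4.68, E[X²]=24.8976.
E[X] = 0.31·2.4 + 0.35·1.4 + 0.34·4.68 = 2.8252.
E[X²] = 0.31·7.008 + 0.35·3.36 + 0.34·24.8976 = 11.8137.
Var(X) = E[X²] − (E[X])² = 11.8137 − 7.98176 = 3.83191.
SD(X) = √3.83191 = 1.95753.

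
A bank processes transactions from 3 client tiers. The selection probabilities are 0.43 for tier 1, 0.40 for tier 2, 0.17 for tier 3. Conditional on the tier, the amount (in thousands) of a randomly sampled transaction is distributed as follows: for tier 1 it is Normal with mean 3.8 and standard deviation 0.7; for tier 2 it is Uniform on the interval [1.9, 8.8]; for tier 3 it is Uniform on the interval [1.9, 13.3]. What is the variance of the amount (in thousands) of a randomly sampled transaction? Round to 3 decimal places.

Per component, 1: μ=3.8, E[X²]=14.93; 2: μ=5.35, E[X²]=32.59; 3: μ=7.6, E[X²]=68.59.
E[X] = 0.43·3.8 + 0.4·5.35 + 0.17·7.6 = 5.066.
E[X²] = 0.43·14.93 + 0.4·32.59 + 0.17·68.59 = 31.1162.
Var(X) = E[X²] − (E[X])² = 31.1162 − 25.6644 = 5.45184.

5.452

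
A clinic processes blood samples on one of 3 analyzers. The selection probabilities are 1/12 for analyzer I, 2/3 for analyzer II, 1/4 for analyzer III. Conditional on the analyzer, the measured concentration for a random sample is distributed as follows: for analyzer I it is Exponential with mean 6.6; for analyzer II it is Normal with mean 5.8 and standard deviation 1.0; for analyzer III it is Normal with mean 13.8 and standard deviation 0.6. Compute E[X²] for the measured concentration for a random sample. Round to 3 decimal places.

78.053

For each component E[X²] = Var + (mean)², giving I: 87.12; II: 34.64; III: 190.8.
Overall E[X²] = 0.0833333·87.12 + 0.666667·34.64 + 0.25·190.8 = 78.0533.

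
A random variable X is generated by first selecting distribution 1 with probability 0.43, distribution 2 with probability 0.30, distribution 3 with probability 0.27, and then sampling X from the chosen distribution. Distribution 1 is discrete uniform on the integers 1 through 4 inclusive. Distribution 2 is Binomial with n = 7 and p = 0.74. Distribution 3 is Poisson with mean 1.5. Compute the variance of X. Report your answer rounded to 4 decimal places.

Per component, 1: μ=2.5, E[X²]=7.5; 2: μ=5.18, E[X²]=28.1792; 3: μ=1.5, E[X²]=3.75.
E[X] = 0.43·2.5 + 0.3·5.18 + 0.27·1.5 = 3.034.
E[X²] = 0.43·7.5 + 0.3·28.1792 + 0.27·3.75 = 12.6913.
Var(X) = E[X²] − (E[X])² = 12.6913 − 9.20516 = 3.4861.

3.4861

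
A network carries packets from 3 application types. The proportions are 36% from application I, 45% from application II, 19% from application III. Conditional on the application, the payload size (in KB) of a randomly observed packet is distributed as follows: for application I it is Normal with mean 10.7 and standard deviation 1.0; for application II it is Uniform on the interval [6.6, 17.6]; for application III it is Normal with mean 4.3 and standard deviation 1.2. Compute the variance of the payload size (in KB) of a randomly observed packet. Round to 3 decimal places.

Per component, I: μ=10.7, E[X²]=115.49; II: μ=12.1, E[X²]=156.493; III: μ=4.3, E[X²]=19.93.
E[X] = 0.36·10.7 + 0.45·12.1 + 0.19·4.3 = 10.114.
E[X²] = 0.36·115.49 + 0.45·156.493 + 0.19·19.93 = 115.785.
Var(X) = E[X²] − (E[X])² = 115.785 − 102.293 = 13.4921.

13.492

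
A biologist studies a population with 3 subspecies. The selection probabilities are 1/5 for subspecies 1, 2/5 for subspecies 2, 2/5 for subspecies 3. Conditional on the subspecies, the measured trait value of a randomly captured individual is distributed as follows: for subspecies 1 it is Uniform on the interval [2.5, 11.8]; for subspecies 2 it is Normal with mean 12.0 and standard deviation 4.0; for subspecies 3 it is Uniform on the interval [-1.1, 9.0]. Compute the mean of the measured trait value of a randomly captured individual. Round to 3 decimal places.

7.810

Component means — 1: 7.15; 2: 12; 3: 3.95.
E[X] = 0.2·7.15 + 0.4·12 + 0.4·3.95 = 7.81.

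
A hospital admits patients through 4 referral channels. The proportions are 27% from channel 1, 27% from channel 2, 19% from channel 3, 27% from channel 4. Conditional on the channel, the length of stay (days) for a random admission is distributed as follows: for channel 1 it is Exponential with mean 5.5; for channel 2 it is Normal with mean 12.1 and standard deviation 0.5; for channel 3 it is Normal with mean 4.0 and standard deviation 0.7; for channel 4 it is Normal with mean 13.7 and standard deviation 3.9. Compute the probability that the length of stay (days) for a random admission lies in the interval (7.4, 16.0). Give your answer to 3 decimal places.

Conditional on each channel, P(7.4 < X < 16.0): 1: 0.205896; 2: 1; 3: 5.95458e-07; 4: 0.669205.
By total probability, P(7.4 < X < 16.0) = 0.27·0.205896 + 0.27·1 + 0.19·5.95458e-07 + 0.27·0.669205 = 0.506277.

0.506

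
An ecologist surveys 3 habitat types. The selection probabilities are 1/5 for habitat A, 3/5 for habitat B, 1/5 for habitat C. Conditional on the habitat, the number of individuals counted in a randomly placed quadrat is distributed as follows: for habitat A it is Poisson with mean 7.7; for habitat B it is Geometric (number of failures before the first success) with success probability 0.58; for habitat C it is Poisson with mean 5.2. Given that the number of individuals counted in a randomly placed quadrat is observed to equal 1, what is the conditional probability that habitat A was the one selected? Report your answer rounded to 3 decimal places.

0.005

Likelihoods P(X=1 | ·): A: 0.00348677; B: 0.2436; C: 0.0286861.
Posterior ∝ prior × likelihood. Numerator for A: 0.2·0.00348677 = 0.000697354.
Normalizing constant: 0.2·0.00348677 + 0.6·0.2436 + 0.2·0.0286861 = 0.152595.
P(A | observation) = 0.000697354 / 0.152595 = 0.00456998.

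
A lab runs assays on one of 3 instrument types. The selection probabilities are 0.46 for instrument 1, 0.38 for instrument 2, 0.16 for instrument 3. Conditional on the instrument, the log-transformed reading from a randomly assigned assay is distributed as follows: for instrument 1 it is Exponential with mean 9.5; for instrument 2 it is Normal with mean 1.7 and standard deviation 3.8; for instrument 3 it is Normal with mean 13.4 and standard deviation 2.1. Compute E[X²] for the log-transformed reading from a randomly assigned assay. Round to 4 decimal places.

For each component E[X²] = Var + (mean)², giving 1: 180.5; 2: 17.33; 3: 183.97.
Overall E[X²] = 0.46·180.5 + 0.38·17.33 + 0.16·183.97 = 119.051.

119.0506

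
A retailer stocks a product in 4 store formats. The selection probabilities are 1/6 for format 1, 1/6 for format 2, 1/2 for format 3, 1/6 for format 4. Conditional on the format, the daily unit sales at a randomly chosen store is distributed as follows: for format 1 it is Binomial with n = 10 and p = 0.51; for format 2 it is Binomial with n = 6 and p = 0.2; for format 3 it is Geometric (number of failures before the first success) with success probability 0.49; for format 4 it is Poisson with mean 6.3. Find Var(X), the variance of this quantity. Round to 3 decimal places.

7.554

Per component, 1: μ=5.1, E[X²]=28.509; 2: μ=1.2, E[X²]=2.4; 3: μ=1.04082, E[X²]=3.20741; 4: μ=6.3, E[X²]=45.99.
E[X] = 0.166667·5.1 + 0.166667·1.2 + 0.5·1.04082 + 0.166667·6.3 = 2.62041.
E[X²] = 0.166667·28.509 + 0.166667·2.4 + 0.5·3.20741 + 0.166667·45.99 = 14.4202.
Var(X) = E[X²] − (E[X])² = 14.4202 − 6.86654 = 7.55367.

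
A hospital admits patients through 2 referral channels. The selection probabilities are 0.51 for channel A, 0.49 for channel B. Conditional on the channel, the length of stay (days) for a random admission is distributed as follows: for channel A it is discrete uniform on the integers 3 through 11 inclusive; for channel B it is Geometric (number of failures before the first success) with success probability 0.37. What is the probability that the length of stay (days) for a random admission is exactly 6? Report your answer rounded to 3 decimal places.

0.068

Conditional on each channel, P(X = 6): A: 0.111111; B: 0.0231337.
By total probability, P(X = 6) = 0.51·0.111111 + 0.49·0.0231337 = 0.0680022.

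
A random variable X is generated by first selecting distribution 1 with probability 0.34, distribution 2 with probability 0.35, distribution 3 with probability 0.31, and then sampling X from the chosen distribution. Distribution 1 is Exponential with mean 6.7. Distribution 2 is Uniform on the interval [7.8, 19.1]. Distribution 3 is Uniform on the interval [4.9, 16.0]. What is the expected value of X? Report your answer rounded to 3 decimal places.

10.225

Component means — 1: 6.7; 2: 13.45; 3: 10.45.
E[X] = 0.34·6.7 + 0.35·13.45 + 0.31·10.45 = 10.225.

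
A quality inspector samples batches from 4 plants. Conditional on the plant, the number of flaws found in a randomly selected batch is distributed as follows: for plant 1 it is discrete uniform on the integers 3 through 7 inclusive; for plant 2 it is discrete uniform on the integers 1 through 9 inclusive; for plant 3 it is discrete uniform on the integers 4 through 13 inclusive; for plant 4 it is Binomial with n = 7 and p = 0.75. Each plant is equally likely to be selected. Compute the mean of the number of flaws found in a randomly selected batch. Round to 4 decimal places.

5.9375

Component means — 1: 5; 2: 5; 3: 8.5; 4: 5.25.
E[X] = 0.25·5 + 0.25·5 + 0.25·8.5 + 0.25·5.25 = 5.9375.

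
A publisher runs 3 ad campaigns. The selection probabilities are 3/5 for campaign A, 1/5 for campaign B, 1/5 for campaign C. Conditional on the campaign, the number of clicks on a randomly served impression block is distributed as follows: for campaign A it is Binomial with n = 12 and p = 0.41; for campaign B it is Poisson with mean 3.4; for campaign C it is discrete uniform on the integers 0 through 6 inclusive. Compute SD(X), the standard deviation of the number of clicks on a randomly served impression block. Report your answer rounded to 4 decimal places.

1.9869

Per component, A: μ=4.92, E[X²]=27.1092; B: μ=3.4, E[X²]=14.96; C: μ=3, E[X²]=13.
E[X] = 0.6·4.92 + 0.2·3.4 + 0.2·3 = 4.232.
E[X²] = 0.6·27.1092 + 0.2·14.96 + 0.2·13 = 21.8575.
Var(X) = E[X²] − (E[X])² = 21.8575 − 17.9098 = 3.9477.
SD(X) = √3.9477 = 1.98688.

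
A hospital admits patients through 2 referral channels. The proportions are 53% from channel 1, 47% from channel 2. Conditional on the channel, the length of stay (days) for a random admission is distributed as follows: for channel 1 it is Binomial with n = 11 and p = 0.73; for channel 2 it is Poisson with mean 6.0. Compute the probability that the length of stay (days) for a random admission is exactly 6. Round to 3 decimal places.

Conditional on each channel, P(X = 6): 1: 0.100322; 2: 0.160623.
By total probability, P(X = 6) = 0.53·0.100322 + 0.47·0.160623 = 0.128664.

0.129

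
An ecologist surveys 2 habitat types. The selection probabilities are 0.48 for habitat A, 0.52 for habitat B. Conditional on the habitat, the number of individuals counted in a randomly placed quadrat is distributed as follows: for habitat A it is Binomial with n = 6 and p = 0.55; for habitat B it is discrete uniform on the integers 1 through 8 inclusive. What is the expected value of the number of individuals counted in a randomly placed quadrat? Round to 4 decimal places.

3.9240

Component means — A: 3.3; B: 4.5.
E[X] = 0.48·3.3 + 0.52·4.5 = 3.924.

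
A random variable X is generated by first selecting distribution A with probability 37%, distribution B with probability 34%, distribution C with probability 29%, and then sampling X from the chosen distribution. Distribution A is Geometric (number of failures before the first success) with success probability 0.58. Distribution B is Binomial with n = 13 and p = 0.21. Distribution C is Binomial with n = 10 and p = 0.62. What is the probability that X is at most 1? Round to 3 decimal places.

0.376

Conditional on each component, P(X ≤ 1): A: 0.8236; B: 0.208002; C: 0.00108712.
By total probability, P(X ≤ 1) = 0.37·0.8236 + 0.34·0.208002 + 0.29·0.00108712 = 0.375768.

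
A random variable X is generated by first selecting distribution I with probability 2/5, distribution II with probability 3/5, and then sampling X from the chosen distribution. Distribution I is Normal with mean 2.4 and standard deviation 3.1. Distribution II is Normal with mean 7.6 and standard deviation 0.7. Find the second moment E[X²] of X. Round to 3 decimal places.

For each component E[X²] = Var + (mean)², giving I: 15.37; II: 58.25.
Overall E[X²] = 0.4·15.37 + 0.6·58.25 = 41.098.

41.098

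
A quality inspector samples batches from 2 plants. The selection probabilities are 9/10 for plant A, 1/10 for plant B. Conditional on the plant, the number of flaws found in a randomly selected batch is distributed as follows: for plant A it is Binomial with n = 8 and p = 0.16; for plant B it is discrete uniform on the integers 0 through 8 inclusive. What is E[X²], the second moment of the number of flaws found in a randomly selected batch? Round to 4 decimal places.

4.7089

For each component E[X²] = Var + (mean)², giving A: 2.7136; B: 22.6667.
Overall E[X²] = 0.9·2.7136 + 0.1·22.6667 = 4.70891.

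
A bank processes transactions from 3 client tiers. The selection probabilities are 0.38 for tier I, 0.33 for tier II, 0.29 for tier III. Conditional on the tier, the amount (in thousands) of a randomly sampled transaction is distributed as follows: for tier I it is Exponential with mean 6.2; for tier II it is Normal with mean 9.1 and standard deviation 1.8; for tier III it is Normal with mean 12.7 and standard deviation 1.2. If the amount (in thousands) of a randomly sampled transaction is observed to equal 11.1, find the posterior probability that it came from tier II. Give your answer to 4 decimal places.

0.4417

Likelihoods f(11.1 | ·): I: 0.0269204; II: 0.119551; III: 0.136675.
Posterior ∝ prior × likelihood. Numerator for II: 0.33·0.119551 = 0.039452.
Normalizing constant: 0.38·0.0269204 + 0.33·0.119551 + 0.29·0.136675 = 0.0893175.
P(II | observation) = 0.039452 / 0.0893175 = 0.441705.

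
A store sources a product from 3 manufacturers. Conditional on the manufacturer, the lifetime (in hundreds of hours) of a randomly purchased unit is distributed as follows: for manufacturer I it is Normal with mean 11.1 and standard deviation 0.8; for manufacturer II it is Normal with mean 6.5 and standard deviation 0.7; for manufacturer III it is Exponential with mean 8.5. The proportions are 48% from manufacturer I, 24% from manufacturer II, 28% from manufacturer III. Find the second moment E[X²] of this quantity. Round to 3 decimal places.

For each component E[X²] = Var + (mean)², giving I: 123.85; II: 42.74; III: 144.5.
Overall E[X²] = 0.48·123.85 + 0.24·42.74 + 0.28·144.5 = 110.166.

110.166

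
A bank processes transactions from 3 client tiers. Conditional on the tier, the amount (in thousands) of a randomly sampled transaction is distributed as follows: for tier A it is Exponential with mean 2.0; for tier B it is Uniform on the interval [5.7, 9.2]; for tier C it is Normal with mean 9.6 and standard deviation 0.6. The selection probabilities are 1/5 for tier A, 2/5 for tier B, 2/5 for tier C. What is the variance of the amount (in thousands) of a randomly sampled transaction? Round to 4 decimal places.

Per component, A: μ=2, E[X²]=8; B: μ=7.45, E[X²]=56.5233; C: μ=9.6, E[X²]=92.52.
E[X] = 0.2·2 + 0.4·7.45 + 0.4·9.6 = 7.22.
E[X²] = 0.2·8 + 0.4·56.5233 + 0.4·92.52 = 61.2173.
Var(X) = E[X²] − (E[X])² = 61.2173 − 52.1284 = 9.08893.

9.0889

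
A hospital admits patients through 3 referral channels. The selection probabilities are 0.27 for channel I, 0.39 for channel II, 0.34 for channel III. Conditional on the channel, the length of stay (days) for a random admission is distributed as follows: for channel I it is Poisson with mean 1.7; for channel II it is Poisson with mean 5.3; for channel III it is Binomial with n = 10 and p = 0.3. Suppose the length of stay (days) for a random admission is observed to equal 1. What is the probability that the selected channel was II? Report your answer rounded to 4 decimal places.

0.0762

Likelihoods P(X=1 | ·): I: 0.310562; II: 0.0264554; III: 0.121061.
Posterior ∝ prior × likelihood. Numerator for II: 0.39·0.0264554 = 0.0103176.
Normalizing constant: 0.27·0.310562 + 0.39·0.0264554 + 0.34·0.121061 = 0.13533.
P(II | observation) = 0.0103176 / 0.13533 = 0.0762405.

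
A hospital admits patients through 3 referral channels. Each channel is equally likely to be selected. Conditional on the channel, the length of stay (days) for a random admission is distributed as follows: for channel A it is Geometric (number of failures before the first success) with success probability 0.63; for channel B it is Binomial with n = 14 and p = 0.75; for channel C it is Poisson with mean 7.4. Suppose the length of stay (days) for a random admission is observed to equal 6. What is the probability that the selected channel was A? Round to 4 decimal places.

Likelihoods P(X=6 | ·): A: 0.00161641; B: 0.00815536; C: 0.139405.
Posterior ∝ prior × likelihood. Numerator for A: 0.333333·0.00161641 = 0.000538803.
Normalizing constant: 0.333333·0.00161641 + 0.333333·0.00815536 + 0.333333·0.139405 = 0.0497256.
P(A | observation) = 0.000538803 / 0.0497256 = 0.0108355.

0.0108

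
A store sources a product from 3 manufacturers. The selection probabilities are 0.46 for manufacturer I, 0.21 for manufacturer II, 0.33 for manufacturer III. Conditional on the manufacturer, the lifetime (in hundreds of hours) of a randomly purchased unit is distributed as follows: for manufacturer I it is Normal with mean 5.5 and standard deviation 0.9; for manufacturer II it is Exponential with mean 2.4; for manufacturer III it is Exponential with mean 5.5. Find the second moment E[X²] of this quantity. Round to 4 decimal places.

36.6718

For each component E[X²] = Var + (mean)², giving I: 31.06; II: 11.52; III: 60.5.
Overall E[X²] = 0.46·31.06 + 0.21·11.52 + 0.33·60.5 = 36.6718.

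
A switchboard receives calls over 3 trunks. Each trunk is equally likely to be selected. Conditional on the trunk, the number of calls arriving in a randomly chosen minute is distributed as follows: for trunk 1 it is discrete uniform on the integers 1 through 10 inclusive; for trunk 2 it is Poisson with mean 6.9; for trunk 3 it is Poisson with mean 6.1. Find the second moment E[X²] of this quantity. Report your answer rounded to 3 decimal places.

45.440

For each component E[X²] = Var + (mean)², giving 1: 38.5; 2: 54.51; 3: 43.31.
Overall E[X²] = 0.333333·38.5 + 0.333333·54.51 + 0.333333·43.31 = 45.44.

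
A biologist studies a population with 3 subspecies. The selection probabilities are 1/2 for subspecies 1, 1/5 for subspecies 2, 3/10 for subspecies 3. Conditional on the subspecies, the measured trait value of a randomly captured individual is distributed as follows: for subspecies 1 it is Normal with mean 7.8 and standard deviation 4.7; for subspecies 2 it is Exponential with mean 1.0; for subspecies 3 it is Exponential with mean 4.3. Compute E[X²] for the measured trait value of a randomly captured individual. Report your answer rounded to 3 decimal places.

52.959

For each component E[X²] = Var + (mean)², giving 1: 82.93; 2: 2; 3: 36.98.
Overall E[X²] = 0.5·82.93 + 0.2·2 + 0.3·36.98 = 52.959.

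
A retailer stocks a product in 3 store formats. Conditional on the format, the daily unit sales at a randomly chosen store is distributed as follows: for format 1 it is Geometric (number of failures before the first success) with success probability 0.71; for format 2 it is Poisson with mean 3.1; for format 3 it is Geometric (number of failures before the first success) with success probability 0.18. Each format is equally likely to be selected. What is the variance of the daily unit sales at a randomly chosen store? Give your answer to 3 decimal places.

Per component, 1: μ=0.408451, E[X²]=0.742115; 2: μ=3.1, E[X²]=12.71; 3: μ=4.55556, E[X²]=46.0617.
E[X] = 0.333333·0.408451 + 0.333333·3.1 + 0.333333·4.55556 = 2.688.
E[X²] = 0.333333·0.742115 + 0.333333·12.71 + 0.333333·46.0617 = 19.8379.
Var(X) = E[X²] − (E[X])² = 19.8379 − 7.22536 = 12.6126.

12.613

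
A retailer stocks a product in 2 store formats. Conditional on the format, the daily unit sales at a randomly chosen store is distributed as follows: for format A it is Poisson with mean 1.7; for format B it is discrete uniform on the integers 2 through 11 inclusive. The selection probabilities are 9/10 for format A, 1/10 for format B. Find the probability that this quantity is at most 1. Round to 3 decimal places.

Conditional on each format, P(X ≤ 1): A: 0.493246; B: 0.
By total probability, P(X ≤ 1) = 0.9·0.493246 + 0.1·0 = 0.443921.

0.444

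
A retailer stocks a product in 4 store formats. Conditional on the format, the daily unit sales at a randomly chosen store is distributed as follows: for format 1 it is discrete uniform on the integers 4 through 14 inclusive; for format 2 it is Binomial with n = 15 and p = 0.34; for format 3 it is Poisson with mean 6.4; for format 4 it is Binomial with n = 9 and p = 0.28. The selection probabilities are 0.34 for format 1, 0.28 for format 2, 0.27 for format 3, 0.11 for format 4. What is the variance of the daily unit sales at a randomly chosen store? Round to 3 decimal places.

Per component, 1: μ=9, E[X²]=91; 2: μ=5.1, E[X²]=29.376; 3: μ=6.4, E[X²]=47.36; 4: μ=2.52, E[X²]=8.1648.
E[X] = 0.34·9 + 0.28·5.1 + 0.27·6.4 + 0.11·2.52 = 6.4932.
E[X²] = 0.34·91 + 0.28·29.376 + 0.27·47.36 + 0.11·8.1648 = 52.8506.
Var(X) = E[X²] − (E[X])² = 52.8506 − 42.1616 = 10.689.

10.689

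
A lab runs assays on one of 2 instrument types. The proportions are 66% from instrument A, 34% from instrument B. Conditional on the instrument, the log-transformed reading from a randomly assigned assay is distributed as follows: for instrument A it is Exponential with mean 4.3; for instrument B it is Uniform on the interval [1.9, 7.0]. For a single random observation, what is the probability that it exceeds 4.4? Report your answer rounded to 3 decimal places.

0.411

Conditional on each instrument, P(X > 4.4): A: 0.359423; B: 0.509804.
By total probability, P(X > 4.4) = 0.66·0.359423 + 0.34·0.509804 = 0.410552.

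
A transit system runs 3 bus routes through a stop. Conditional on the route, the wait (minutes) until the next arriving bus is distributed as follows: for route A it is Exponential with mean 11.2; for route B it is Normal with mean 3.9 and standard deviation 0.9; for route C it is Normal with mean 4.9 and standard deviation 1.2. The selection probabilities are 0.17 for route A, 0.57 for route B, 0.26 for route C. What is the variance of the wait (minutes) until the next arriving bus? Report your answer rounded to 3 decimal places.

29.227

Per component, A: μ=11.2, E[X²]=250.88; B: μ=3.9, E[X²]=16.02; C: μ=4.9, E[X²]=25.45.
E[X] = 0.17·11.2 + 0.57·3.9 + 0.26·4.9 = 5.401.
E[X²] = 0.17·250.88 + 0.57·16.02 + 0.26·25.45 = 58.398.
Var(X) = E[X²] − (E[X])² = 58.398 − 29.1708 = 29.2272.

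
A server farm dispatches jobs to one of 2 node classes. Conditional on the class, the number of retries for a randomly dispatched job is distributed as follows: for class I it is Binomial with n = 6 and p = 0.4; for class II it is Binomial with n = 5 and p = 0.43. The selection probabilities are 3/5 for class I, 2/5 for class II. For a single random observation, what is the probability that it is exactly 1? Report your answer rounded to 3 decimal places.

0.203

Conditional on each class, P(X = 1): I: 0.186624; II: 0.226954.
By total probability, P(X = 1) = 0.6·0.186624 + 0.4·0.226954 = 0.202756.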